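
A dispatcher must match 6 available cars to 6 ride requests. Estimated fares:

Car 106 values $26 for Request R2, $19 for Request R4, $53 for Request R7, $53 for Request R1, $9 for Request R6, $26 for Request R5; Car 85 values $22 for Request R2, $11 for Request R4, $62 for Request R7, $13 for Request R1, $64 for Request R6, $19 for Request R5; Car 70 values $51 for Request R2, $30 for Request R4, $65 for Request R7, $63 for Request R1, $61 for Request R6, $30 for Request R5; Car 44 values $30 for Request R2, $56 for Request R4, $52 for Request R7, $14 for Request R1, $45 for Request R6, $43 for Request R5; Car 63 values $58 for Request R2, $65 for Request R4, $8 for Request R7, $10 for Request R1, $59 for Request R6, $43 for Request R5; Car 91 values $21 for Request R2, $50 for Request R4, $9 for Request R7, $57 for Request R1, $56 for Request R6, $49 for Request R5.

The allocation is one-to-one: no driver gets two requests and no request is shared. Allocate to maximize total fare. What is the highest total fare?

Treat this as an assignment problem: match each driver to one request.
Optimal: Car 106→Request R1 ($53), Car 85→Request R6 ($64), Car 70→Request R7 ($65), Car 44→Request R4 ($56), Car 63→Request R2 ($58), Car 91→Request R5 ($49) — total 53+64+65+56+58+49 = $345.
Max-entry greedy (repeatedly take the single best remaining cell) gives $320, worse by 25.

Max total: $345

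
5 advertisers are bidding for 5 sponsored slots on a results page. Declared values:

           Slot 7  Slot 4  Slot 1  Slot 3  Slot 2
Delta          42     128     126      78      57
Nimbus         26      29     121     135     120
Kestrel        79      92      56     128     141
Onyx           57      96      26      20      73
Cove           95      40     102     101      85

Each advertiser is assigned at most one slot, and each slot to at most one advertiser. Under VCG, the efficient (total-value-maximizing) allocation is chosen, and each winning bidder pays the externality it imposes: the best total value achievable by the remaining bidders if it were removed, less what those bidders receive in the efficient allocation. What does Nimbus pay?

Nimbus pays $6.

Efficient allocation: Delta→Slot 1 ($126), Nimbus→Slot 3 ($135), Kestrel→Slot 2 ($141), Onyx→Slot 4 ($96), Cove→Slot 7 ($95); total welfare W = $593.
Nimbus receives Slot 3 at value $135, so the others get W − 135 = $458.
Without Nimbus: best allocation of the remaining 4 bidders over all 5 slots is Delta→Slot 1 ($126), Kestrel→Slot 2 ($141), Onyx→Slot 4 ($96), Cove→Slot 3 ($101), total $464.
VCG payment = (others' best without Nimbus) − (others' welfare with Nimbus) = 464 − 458 = $6.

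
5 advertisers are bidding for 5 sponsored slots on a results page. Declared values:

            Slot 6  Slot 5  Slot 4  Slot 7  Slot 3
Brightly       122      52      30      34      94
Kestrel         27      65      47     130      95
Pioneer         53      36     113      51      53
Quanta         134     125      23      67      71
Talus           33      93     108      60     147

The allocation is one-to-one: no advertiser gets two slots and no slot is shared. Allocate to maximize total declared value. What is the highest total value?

This is the linear assignment problem.
Optimal: Brightly→Slot 6 ($122), Kestrel→Slot 7 ($130), Pioneer→Slot 4 ($113), Quanta→Slot 5 ($125), Talus→Slot 3 ($147) — total 122+130+113+125+147 = $637.
Max-entry greedy (repeatedly take the single best remaining cell) gives $576, worse by 61.
Swapping Kestrel↔Pioneer (Kestrel→Slot 4 $47, Pioneer→Slot 7 $51) loses 145.
Checked against all permutations: $637 is optimal.

Max total: $637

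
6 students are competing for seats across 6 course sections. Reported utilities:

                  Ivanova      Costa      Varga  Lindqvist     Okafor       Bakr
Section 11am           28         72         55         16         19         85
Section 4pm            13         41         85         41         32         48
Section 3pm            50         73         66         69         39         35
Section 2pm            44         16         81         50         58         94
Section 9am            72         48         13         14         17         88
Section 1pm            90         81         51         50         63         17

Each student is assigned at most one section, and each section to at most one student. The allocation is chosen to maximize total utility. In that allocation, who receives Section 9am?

Optimal: Ivanova→Section 1pm (90 points), Costa→Section 11am (72 points), Varga→Section 4pm (85 points), Lindqvist→Section 3pm (69 points), Okafor→Section 2pm (58 points), Bakr→Section 9am (88 points) — total 90+72+85+69+58+88 = 462 points.
Max-entry greedy (repeatedly take the single best remaining cell) gives 375 points, worse by 87.
Checked against all permutations: 462 points is optimal.
Bakr's own top section is Section 2pm (94 points), but forcing Bakr→Section 2pm and reassigning the rest optimally gives only 455 points — worse by 7.

Bakr receives Section 9am.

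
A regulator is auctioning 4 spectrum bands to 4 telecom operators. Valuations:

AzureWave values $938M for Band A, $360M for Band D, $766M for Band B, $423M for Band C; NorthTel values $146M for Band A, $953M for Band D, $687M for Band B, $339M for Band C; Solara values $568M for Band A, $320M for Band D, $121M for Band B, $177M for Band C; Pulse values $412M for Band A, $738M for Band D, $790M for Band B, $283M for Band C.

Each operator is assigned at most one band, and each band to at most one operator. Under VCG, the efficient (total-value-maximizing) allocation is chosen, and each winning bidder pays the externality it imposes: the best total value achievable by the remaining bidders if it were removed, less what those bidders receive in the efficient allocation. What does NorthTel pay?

NorthTel pays $167M.

Efficient allocation: AzureWave→Band A ($938M), NorthTel→Band D ($953M), Solara→Band C ($177M), Pulse→Band B ($790M); total welfare W = $2858M.
NorthTel receives Band D at value $953M, so the others get W − 953 = $1905M.
Without NorthTel: best allocation of the remaining 3 bidders over all 4 bands is AzureWave→Band B ($766M), Solara→Band A ($568M), Pulse→Band D ($738M), total $2072M.
VCG payment = (others' best without NorthTel) − (others' welfare with NorthTel) = 2072 − 1905 = $167M.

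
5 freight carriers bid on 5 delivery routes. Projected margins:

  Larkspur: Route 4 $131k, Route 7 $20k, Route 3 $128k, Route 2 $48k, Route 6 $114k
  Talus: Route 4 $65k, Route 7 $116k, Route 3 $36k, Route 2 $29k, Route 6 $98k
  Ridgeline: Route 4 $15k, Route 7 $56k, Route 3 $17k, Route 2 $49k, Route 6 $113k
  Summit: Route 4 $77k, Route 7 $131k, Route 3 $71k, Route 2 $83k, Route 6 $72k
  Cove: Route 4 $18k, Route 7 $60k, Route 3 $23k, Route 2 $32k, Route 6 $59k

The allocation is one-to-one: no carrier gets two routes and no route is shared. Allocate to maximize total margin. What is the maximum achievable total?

Treat this as an assignment problem: match each carrier to one route.
Optimal: Larkspur→Route 3 ($128k), Talus→Route 4 ($65k), Ridgeline→Route 6 ($113k), Summit→Route 7 ($131k), Cove→Route 2 ($32k) — total 128+65+113+131+32 = $469k.
Row-greedy (each carrier in turn takes its best remaining route) gives $466k, worse by 3.

Maximum total: $469k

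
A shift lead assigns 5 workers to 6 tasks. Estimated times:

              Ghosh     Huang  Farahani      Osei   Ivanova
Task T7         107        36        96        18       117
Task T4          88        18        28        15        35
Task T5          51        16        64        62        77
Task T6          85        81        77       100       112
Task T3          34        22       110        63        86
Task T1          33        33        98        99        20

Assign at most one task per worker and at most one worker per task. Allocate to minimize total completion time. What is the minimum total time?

Min total: 116 min

Optimal: Ghosh→Task T3 (34 min), Huang→Task T5 (16 min), Farahani→Task T4 (28 min), Osei→Task T7 (18 min), Ivanova→Task T1 (20 min) — total 34+16+28+18+20 = 116 min.
Swapping Ghosh↔Ivanova (Ghosh→Task T1 33 min, Ivanova→Task T3 86 min) adds 65.
No other one-to-one assignment undercuts 116 min.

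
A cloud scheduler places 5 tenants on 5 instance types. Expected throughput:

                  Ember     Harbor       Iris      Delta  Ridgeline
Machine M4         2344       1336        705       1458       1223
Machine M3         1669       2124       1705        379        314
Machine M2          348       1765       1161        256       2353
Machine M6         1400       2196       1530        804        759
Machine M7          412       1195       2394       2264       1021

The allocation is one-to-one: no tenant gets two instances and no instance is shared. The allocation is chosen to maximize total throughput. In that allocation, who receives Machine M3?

This is the linear assignment problem.
Optimal: Ember→Machine M4 (2344 ops/s), Harbor→Machine M6 (2196 ops/s), Iris→Machine M3 (1705 ops/s), Delta→Machine M7 (2264 ops/s), Ridgeline→Machine M2 (2353 ops/s) — total 2344+2196+1705+2264+2353 = 10862 ops/s.
No other one-to-one assignment exceeds 10862 ops/s.
Iris's own top instance is Machine M7 (2394 ops/s), but forcing Iris→Machine M7 and reassigning the rest optimally gives only 10070 ops/s — worse by 792.

Iris receives Machine M3.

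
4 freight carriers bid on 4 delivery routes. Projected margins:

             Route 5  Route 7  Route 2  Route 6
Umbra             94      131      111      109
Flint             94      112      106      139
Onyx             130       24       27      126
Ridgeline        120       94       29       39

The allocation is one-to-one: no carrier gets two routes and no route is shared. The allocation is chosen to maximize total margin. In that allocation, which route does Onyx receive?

Onyx receives Route 6.

Optimal: Umbra→Route 7 ($131k), Flint→Route 2 ($106k), Onyx→Route 6 ($126k), Ridgeline→Route 5 ($120k) — total 131+106+126+120 = $483k.
Row-greedy (each carrier in turn takes its best remaining route) gives $429k, worse by 54.
Next-best assignment: Umbra→Route 2, Flint→Route 6, Onyx→Route 5, Ridgeline→Route 7 = $474k.
No other one-to-one assignment exceeds $483k.
Onyx's own top route is Route 5 ($130k), but forcing Onyx→Route 5 and reassigning the rest optimally gives only $474k — worse by 9.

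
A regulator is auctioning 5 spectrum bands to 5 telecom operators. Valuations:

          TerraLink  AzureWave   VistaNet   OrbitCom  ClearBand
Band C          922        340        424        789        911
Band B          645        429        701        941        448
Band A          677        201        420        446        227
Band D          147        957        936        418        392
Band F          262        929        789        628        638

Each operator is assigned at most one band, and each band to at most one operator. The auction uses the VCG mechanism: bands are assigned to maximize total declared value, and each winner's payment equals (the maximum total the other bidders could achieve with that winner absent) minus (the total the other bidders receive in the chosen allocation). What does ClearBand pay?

ClearBand pays $245M.

Efficient allocation: TerraLink→Band A ($677M), AzureWave→Band F ($929M), VistaNet→Band D ($936M), OrbitCom→Band B ($941M), ClearBand→Band C ($911M); total welfare W = $4394M.
ClearBand receives Band C at value $911M, so the others get W − 911 = $3483M.
Without ClearBand: best allocation of the remaining 4 bidders over all 5 bands is TerraLink→Band C ($922M), AzureWave→Band F ($929M), VistaNet→Band D ($936M), OrbitCom→Band B ($941M), total $3728M.
VCG payment = (others' best without ClearBand) − (others' welfare with ClearBand) = 3728 − 3483 = $245M.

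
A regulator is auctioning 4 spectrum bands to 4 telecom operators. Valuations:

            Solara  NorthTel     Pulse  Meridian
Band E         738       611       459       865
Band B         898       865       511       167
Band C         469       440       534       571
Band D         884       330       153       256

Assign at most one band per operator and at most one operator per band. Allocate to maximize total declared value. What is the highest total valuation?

Maximum total: $3148M

Treat this as an assignment problem: match each operator to one band.
Optimal: Solara→Band D ($884M), NorthTel→Band B ($865M), Pulse→Band C ($534M), Meridian→Band E ($865M) — total 884+865+534+865 = $3148M.
Column-greedy (each band in turn goes to its best remaining operator) gives $2627M, worse by 521.
Next-best assignment: Solara→Band D, NorthTel→Band B, Pulse→Band E, Meridian→Band C = $2779M.
Swapping Solara↔NorthTel (Solara→Band B $898M, NorthTel→Band D $330M) loses 521.
Every other assignment is strictly worse.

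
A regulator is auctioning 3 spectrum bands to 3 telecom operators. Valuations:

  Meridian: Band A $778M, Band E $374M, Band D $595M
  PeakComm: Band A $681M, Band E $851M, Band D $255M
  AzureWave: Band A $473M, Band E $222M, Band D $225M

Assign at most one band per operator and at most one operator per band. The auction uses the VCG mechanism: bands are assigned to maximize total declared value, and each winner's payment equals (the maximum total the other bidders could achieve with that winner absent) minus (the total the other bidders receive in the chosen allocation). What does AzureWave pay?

AzureWave pays $183M.

Efficient allocation: Meridian→Band D ($595M), PeakComm→Band E ($851M), AzureWave→Band A ($473M); total welfare W = $1919M.
AzureWave receives Band A at value $473M, so the others get W − 473 = $1446M.
Without AzureWave: best allocation of the remaining 2 bidders over all 3 bands is Meridian→Band A ($778M), PeakComm→Band E ($851M), total $1629M.
VCG payment = (others' best without AzureWave) − (others' welfare with AzureWave) = 1629 − 1446 = $183M.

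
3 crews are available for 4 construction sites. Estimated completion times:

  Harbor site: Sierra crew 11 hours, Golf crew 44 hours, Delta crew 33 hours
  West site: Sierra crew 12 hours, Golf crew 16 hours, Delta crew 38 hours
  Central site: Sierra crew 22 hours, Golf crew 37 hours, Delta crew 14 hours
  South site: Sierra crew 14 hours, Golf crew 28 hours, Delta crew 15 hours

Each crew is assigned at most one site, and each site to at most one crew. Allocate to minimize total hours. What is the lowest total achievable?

Minimum total: 41 hours

This is the linear assignment problem.
Optimal: Sierra crew→Harbor site (11 hours), Golf crew→West site (16 hours), Delta crew→Central site (14 hours) — total 11+16+14 = 41 hours.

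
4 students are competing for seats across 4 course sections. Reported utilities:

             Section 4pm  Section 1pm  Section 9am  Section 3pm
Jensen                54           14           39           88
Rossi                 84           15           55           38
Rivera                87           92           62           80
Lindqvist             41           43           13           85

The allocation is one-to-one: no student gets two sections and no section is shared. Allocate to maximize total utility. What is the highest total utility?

Max total: 300 points

Optimal: Jensen→Section 9am (39 points), Rossi→Section 4pm (84 points), Rivera→Section 1pm (92 points), Lindqvist→Section 3pm (85 points) — total 39+84+92+85 = 300 points.
Column-greedy (each section in turn goes to its best remaining student) gives 273 points, worse by 27.
Swapping Rossi↔Rivera (Rossi→Section 1pm 15 points, Rivera→Section 4pm 87 points) loses 74.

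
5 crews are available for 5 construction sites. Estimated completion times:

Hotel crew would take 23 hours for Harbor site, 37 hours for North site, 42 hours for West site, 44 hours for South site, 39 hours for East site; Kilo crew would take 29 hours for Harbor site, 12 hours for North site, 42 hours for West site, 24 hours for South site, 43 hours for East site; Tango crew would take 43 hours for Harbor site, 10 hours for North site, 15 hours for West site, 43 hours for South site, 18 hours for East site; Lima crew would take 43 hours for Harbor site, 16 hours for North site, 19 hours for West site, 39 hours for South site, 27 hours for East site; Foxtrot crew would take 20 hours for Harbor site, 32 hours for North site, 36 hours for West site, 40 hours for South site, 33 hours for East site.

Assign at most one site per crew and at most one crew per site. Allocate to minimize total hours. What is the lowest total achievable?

Optimal: Hotel crew→Harbor site (23 hours), Kilo crew→South site (24 hours), Tango crew→North site (10 hours), Lima crew→West site (19 hours), Foxtrot crew→East site (33 hours) — total 23+24+10+19+33 = 109 hours.
Row-greedy (each crew in turn takes its cheapest remaining site) gives 117 hours, worse by 8.
Swapping Tango crew↔Lima crew (Tango crew→West site 15 hours, Lima crew→North site 16 hours) adds 2.
No other one-to-one assignment undercuts 109 hours.

Minimum total: 109 hours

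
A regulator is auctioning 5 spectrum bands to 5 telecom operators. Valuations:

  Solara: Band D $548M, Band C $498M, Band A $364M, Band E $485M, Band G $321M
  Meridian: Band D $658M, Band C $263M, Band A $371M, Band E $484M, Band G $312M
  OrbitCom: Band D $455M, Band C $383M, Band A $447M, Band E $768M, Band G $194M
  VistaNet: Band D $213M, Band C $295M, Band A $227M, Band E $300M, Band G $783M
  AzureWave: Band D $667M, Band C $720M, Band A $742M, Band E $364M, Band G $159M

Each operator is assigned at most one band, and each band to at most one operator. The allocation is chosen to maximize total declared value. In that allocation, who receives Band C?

Solara receives Band C.

Optimal: Solara→Band C ($498M), Meridian→Band D ($658M), OrbitCom→Band E ($768M), VistaNet→Band G ($783M), AzureWave→Band A ($742M) — total 498+658+768+783+742 = $3449M.
Column-greedy (each band in turn goes to its best remaining operator) gives $2879M, worse by 570.
Next-best assignment: Solara→Band A, Meridian→Band D, OrbitCom→Band E, VistaNet→Band G, AzureWave→Band C = $3293M.
Checked against all permutations: $3449M is optimal.
Solara's own top band is Band D ($548M), but forcing Solara→Band D and reassigning the rest optimally gives only $3190M — worse by 259.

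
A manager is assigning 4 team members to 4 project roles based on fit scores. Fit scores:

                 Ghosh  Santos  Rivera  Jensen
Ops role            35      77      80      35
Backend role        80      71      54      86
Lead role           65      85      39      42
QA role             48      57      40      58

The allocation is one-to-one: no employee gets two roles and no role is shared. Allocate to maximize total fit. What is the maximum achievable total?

Maximum total: 303 pts

Optimal: Ghosh→Backend role (80 pts), Santos→Lead role (85 pts), Rivera→Ops role (80 pts), Jensen→QA role (58 pts) — total 80+85+80+58 = 303 pts.
Column-greedy (each role in turn goes to its best remaining employee) gives 299 pts, worse by 4.
Swapping Santos↔Jensen (Santos→QA role 57 pts, Jensen→Lead role 42 pts) loses 44.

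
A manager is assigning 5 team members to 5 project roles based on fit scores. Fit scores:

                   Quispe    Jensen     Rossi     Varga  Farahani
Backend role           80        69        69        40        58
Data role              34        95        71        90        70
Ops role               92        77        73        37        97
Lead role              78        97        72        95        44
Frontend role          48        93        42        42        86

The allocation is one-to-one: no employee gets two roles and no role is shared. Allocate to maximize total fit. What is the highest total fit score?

Optimal: Quispe→Ops role (92 pts), Jensen→Data role (95 pts), Rossi→Backend role (69 pts), Varga→Lead role (95 pts), Farahani→Frontend role (86 pts) — total 92+95+69+95+86 = 437 pts.
Row-greedy (each employee in turn takes its best remaining role) gives 360 pts, worse by 77.
Swapping Quispe↔Rossi (Quispe→Backend role 80 pts, Rossi→Ops role 73 pts) loses 8.
Checked against all permutations: 437 pts is optimal.

Max total: 437 pts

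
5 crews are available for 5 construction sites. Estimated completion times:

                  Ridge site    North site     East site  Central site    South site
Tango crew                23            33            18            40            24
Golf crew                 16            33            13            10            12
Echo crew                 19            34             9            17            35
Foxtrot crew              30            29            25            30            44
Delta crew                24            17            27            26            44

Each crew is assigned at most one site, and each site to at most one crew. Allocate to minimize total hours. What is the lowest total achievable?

This is the linear assignment problem.
Optimal: Tango crew→South site (24 hours), Golf crew→Central site (10 hours), Echo crew→East site (9 hours), Foxtrot crew→Ridge site (30 hours), Delta crew→North site (17 hours) — total 24+10+9+30+17 = 90 hours.
Column-greedy (each site in turn goes to its cheapest remaining crew) gives 96 hours, worse by 6.
No other one-to-one assignment undercuts 90 hours.

Min total: 90 hours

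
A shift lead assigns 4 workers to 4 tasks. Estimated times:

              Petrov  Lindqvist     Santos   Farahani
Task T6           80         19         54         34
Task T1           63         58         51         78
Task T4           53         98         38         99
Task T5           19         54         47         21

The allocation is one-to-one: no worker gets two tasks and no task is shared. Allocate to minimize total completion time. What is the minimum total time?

Minimum total: 141 min

Optimal: Petrov→Task T1 (63 min), Lindqvist→Task T6 (19 min), Santos→Task T4 (38 min), Farahani→Task T5 (21 min) — total 63+19+38+21 = 141 min.
Next-best assignment: Petrov→Task T4, Lindqvist→Task T6, Santos→Task T1, Farahani→Task T5 = 144 min.
Every other assignment is strictly worse.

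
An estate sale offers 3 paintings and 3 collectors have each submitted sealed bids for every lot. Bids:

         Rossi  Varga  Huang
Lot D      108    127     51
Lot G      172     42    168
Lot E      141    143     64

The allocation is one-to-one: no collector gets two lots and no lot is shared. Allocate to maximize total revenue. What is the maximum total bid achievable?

Optimal: Rossi→Lot E ($141), Varga→Lot D ($127), Huang→Lot G ($168) — total 141+127+168 = $436.
Column-greedy (each lot in turn goes to its best remaining collector) gives $363, worse by 73.
Every other assignment is strictly worse.

Maximum total: $436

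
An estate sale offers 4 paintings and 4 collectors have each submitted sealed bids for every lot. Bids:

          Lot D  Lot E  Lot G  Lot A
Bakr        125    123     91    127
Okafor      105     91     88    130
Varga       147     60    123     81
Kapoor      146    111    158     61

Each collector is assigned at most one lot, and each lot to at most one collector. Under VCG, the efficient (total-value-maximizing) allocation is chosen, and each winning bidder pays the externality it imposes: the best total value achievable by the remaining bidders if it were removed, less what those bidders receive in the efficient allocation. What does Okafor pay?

Okafor pays $4.

Efficient allocation: Bakr→Lot E ($123), Okafor→Lot A ($130), Varga→Lot D ($147), Kapoor→Lot G ($158); total welfare W = $558.
Okafor receives Lot A at value $130, so the others get W − 130 = $428.
Without Okafor: best allocation of the remaining 3 bidders over all 4 lots is Bakr→Lot A ($127), Varga→Lot D ($147), Kapoor→Lot G ($158), total $432.
VCG payment = (others' best without Okafor) − (others' welfare with Okafor) = 432 − 428 = $4.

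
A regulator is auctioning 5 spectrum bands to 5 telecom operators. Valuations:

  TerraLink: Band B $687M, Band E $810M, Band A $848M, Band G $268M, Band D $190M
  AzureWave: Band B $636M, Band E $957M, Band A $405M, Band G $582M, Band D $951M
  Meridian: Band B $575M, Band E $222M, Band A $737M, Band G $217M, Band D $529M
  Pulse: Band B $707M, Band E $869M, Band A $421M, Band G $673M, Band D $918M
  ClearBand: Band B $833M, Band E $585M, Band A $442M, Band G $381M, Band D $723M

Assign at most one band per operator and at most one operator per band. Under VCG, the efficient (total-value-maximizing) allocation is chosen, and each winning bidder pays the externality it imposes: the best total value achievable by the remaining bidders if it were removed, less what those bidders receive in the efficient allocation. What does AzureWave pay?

AzureWave pays $245M.

Efficient allocation: TerraLink→Band E ($810M), AzureWave→Band D ($951M), Meridian→Band A ($737M), Pulse→Band G ($673M), ClearBand→Band B ($833M); total welfare W = $4004M.
AzureWave receives Band D at value $951M, so the others get W − 951 = $3053M.
Without AzureWave: best allocation of the remaining 4 bidders over all 5 bands is TerraLink→Band E ($810M), Meridian→Band A ($737M), Pulse→Band D ($918M), ClearBand→Band B ($833M), total $3298M.
VCG payment = (others' best without AzureWave) − (others' welfare with AzureWave) = 3298 − 3053 = $245M.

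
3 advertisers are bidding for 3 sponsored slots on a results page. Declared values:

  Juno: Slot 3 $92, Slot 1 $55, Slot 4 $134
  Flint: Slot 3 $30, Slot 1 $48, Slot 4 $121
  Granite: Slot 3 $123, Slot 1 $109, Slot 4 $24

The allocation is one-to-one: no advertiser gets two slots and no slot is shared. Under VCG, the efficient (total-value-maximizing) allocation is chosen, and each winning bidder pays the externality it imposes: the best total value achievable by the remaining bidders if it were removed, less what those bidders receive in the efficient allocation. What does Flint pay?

Flint pays $56.

Efficient allocation: Juno→Slot 3 ($92), Flint→Slot 4 ($121), Granite→Slot 1 ($109); total welfare W = $322.
Flint receives Slot 4 at value $121, so the others get W − 121 = $201.
Without Flint: best allocation of the remaining 2 bidders over all 3 slots is Juno→Slot 4 ($134), Granite→Slot 3 ($123), total $257.
VCG payment = (others' best without Flint) − (others' welfare with Flint) = 257 − 201 = $56.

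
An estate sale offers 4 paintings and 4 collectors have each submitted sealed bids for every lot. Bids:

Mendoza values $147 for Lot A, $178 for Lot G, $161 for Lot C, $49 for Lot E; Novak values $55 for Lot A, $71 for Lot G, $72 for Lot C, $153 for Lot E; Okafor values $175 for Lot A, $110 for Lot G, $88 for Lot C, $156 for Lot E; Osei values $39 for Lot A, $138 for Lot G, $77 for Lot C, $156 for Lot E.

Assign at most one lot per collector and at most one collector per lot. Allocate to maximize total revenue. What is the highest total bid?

Optimal: Mendoza→Lot C ($161), Novak→Lot E ($153), Okafor→Lot A ($175), Osei→Lot G ($138) — total 161+153+175+138 = $627.

Maximum total: $627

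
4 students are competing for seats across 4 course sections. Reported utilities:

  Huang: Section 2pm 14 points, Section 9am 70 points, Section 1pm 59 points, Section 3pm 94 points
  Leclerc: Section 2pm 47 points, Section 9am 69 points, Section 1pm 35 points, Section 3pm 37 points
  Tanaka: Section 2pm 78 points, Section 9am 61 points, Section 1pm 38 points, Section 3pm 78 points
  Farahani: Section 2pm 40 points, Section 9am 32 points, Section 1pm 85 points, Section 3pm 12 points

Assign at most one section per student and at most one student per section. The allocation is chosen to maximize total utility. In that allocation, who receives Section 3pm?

Optimal: Huang→Section 3pm (94 points), Leclerc→Section 9am (69 points), Tanaka→Section 2pm (78 points), Farahani→Section 1pm (85 points) — total 94+69+78+85 = 326 points.
Next-best assignment: Huang→Section 3pm, Leclerc→Section 2pm, Tanaka→Section 9am, Farahani→Section 1pm = 287 points.
Checked against all permutations: 326 points is optimal.

Huang receives Section 3pm.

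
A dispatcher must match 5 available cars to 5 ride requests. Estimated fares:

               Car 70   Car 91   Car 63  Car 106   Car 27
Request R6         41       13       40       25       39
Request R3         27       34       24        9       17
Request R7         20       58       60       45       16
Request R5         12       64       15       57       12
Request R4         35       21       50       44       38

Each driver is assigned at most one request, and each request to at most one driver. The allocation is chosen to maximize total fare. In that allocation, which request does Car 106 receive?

Optimal: Car 70→Request R3 ($27), Car 91→Request R5 ($64), Car 63→Request R7 ($60), Car 106→Request R4 ($44), Car 27→Request R6 ($39) — total 27+64+60+44+39 = $234.
Column-greedy (each request in turn goes to its best remaining driver) gives $230, worse by 4.
Car 106's own top request is Request R5 ($57), but forcing Car 106→Request R5 and reassigning the rest optimally gives only $231 — worse by 3.

Car 106 receives Request R4.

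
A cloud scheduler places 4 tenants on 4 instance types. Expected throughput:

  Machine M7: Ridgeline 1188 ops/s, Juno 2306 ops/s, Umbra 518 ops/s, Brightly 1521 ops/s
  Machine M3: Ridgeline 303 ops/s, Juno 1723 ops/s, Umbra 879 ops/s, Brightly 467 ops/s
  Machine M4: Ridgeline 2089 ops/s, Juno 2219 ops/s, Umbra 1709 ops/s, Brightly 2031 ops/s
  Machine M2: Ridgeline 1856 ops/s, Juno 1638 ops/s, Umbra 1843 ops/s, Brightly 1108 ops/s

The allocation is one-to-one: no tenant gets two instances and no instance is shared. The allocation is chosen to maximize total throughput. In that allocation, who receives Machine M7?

Treat this as an assignment problem: match each tenant to one instance.
Optimal: Ridgeline→Machine M4 (2089 ops/s), Juno→Machine M3 (1723 ops/s), Umbra→Machine M2 (1843 ops/s), Brightly→Machine M7 (1521 ops/s) — total 2089+1723+1843+1521 = 7176 ops/s.
Max-entry greedy (repeatedly take the single best remaining cell) gives 6705 ops/s, worse by 471.
Next-best assignment: Ridgeline→Machine M2, Juno→Machine M7, Umbra→Machine M3, Brightly→Machine M4 = 7072 ops/s.
Brightly's own top instance is Machine M4 (2031 ops/s), but forcing Brightly→Machine M4 and reassigning the rest optimally gives only 7072 ops/s — worse by 104.

Brightly receives Machine M7.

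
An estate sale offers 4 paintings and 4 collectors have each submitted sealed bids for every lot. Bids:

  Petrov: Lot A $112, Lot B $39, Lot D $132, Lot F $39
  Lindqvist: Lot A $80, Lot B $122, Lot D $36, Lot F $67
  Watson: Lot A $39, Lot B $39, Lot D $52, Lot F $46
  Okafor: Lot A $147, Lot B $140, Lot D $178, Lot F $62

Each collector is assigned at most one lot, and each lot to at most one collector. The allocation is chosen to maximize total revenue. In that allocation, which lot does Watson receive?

Treat this as an assignment problem: match each collector to one lot.
Optimal: Petrov→Lot A ($112), Lindqvist→Lot B ($122), Watson→Lot F ($46), Okafor→Lot D ($178) — total 112+122+46+178 = $458.
Column-greedy (each lot in turn goes to its best remaining collector) gives $447, worse by 11.
Watson's own top lot is Lot D ($52), but forcing Watson→Lot D and reassigning the rest optimally gives only $371 — worse by 87.

Watson receives Lot F.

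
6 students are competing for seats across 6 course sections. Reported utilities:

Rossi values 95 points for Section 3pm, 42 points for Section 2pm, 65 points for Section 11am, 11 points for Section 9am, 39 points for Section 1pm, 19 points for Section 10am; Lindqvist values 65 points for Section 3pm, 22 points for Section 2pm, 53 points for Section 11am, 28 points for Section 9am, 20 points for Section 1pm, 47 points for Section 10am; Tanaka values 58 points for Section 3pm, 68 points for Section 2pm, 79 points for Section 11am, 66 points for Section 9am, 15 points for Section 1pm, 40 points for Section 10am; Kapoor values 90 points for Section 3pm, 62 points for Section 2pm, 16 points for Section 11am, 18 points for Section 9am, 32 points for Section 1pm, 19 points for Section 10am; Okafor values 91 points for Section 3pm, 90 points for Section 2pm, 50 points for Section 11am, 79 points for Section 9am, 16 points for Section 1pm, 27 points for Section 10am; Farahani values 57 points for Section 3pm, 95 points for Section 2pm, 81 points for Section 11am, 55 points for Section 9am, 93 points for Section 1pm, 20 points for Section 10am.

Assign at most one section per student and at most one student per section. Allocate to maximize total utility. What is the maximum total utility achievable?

This is the linear assignment problem.
Optimal: Rossi→Section 3pm (95 points), Lindqvist→Section 10am (47 points), Tanaka→Section 11am (79 points), Kapoor→Section 2pm (62 points), Okafor→Section 9am (79 points), Farahani→Section 1pm (93 points) — total 95+47+79+62+79+93 = 455 points.
Max-entry greedy (repeatedly take the single best remaining cell) gives 427 points, worse by 28.
Next-best assignment: Rossi→Section 11am, Lindqvist→Section 10am, Tanaka→Section 9am, Kapoor→Section 3pm, Okafor→Section 2pm, Farahani→Section 1pm = 451 points.
Swapping Farahani↔Lindqvist (Farahani→Section 10am 20 points, Lindqvist→Section 1pm 20 points) loses 100.
Checked against all permutations: 455 points is optimal.

Maximum total: 455 points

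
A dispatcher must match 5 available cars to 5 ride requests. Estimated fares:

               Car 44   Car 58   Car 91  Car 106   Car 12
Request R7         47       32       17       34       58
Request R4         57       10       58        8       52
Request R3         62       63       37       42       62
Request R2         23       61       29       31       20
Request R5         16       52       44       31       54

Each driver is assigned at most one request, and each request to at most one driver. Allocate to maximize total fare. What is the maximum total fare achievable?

Maximum total: $270

Optimal: Car 44→Request R3 ($62), Car 58→Request R2 ($61), Car 91→Request R4 ($58), Car 106→Request R5 ($31), Car 12→Request R7 ($58) — total 62+61+58+31+58 = $270.
Max-entry greedy (repeatedly take the single best remaining cell) gives $226, worse by 44.
Next-best assignment: Car 44→Request R3, Car 58→Request R2, Car 91→Request R4, Car 106→Request R7, Car 12→Request R5 = $269.
Every other assignment is strictly worse.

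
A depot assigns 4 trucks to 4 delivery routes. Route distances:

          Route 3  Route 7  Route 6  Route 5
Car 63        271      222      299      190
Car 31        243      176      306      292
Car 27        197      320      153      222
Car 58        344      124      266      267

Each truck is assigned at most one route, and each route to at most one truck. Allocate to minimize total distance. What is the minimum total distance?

Minimum total: 710 km

Optimal: Car 63→Route 5 (190 km), Car 31→Route 3 (243 km), Car 27→Route 6 (153 km), Car 58→Route 7 (124 km) — total 190+243+153+124 = 710 km.
Row-greedy (each truck in turn takes its cheapest remaining route) gives 863 km, worse by 153.
No other one-to-one assignment undercuts 710 km.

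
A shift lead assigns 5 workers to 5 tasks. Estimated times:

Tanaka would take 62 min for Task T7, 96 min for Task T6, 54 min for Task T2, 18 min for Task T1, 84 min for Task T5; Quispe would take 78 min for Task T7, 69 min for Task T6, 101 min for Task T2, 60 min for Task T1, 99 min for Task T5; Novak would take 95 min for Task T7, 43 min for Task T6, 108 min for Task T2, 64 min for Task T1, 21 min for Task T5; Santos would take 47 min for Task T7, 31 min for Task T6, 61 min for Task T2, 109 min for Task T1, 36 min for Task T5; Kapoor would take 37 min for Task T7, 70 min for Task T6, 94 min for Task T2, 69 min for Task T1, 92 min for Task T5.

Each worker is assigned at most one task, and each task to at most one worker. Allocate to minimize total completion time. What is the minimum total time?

Min total: 203 min

Optimal: Tanaka→Task T2 (54 min), Quispe→Task T1 (60 min), Novak→Task T5 (21 min), Santos→Task T6 (31 min), Kapoor→Task T7 (37 min) — total 54+60+21+31+37 = 203 min.
Min-entry greedy (repeatedly take the single cheapest remaining cell) gives 208 min, worse by 5.
Swapping Santos↔Kapoor (Santos→Task T7 47 min, Kapoor→Task T6 70 min) adds 49.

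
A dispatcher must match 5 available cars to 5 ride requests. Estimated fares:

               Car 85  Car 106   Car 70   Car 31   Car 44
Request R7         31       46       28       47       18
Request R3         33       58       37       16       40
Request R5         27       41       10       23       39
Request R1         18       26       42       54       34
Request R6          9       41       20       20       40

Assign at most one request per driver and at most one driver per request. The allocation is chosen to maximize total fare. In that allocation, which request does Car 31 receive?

Car 31 receives Request R7.

Treat this as an assignment problem: match each driver to one request.
Optimal: Car 85→Request R5 ($27), Car 106→Request R3 ($58), Car 70→Request R1 ($42), Car 31→Request R7 ($47), Car 44→Request R6 ($40) — total 27+58+42+47+40 = $214.
Row-greedy (each driver in turn takes its best remaining request) gives $184, worse by 30.
No other one-to-one assignment exceeds $214.
Car 31's own top request is Request R1 ($54), but forcing Car 31→Request R1 and reassigning the rest optimally gives only $207 — worse by 7.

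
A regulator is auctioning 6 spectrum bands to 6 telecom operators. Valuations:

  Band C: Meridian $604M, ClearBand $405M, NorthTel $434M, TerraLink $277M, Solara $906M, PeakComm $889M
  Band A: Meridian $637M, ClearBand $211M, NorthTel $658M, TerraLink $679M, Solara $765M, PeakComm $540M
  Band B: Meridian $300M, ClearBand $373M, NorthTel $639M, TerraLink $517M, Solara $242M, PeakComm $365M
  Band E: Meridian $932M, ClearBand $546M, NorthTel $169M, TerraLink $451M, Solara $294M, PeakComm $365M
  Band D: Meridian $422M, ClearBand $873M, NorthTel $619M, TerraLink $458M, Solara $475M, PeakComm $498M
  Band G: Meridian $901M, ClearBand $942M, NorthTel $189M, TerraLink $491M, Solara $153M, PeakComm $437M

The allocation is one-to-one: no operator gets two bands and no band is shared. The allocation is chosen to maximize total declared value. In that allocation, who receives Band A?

This is the linear assignment problem.
Optimal: Meridian→Band E ($932M), ClearBand→Band G ($942M), NorthTel→Band D ($619M), TerraLink→Band B ($517M), Solara→Band A ($765M), PeakComm→Band C ($889M) — total 932+942+619+517+765+889 = $4664M.
Max-entry greedy (repeatedly take the single best remaining cell) gives $4596M, worse by 68.
Solara's own top band is Band C ($906M), but forcing Solara→Band C and reassigning the rest optimally gives only $4596M — worse by 68.

Solara receives Band A.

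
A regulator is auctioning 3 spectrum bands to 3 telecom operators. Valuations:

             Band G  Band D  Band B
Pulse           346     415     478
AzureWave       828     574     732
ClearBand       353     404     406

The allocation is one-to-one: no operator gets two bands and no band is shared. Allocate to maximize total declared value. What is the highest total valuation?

Maximum total: $1710M

Treat this as an assignment problem: match each operator to one band.
Optimal: Pulse→Band B ($478M), AzureWave→Band G ($828M), ClearBand→Band D ($404M) — total 478+828+404 = $1710M.
Every other assignment is strictly worse.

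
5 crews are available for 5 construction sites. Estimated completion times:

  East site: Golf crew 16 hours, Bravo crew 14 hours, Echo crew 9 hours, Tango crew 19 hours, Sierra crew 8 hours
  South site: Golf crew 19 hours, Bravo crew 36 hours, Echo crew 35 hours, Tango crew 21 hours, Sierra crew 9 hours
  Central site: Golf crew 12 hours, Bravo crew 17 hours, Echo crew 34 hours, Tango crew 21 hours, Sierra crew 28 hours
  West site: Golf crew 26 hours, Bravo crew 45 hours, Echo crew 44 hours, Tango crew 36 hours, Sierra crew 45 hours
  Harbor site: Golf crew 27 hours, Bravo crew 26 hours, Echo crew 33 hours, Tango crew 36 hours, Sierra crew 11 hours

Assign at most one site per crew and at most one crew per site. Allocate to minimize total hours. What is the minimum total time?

Optimal: Golf crew→West site (26 hours), Bravo crew→Central site (17 hours), Echo crew→East site (9 hours), Tango crew→South site (21 hours), Sierra crew→Harbor site (11 hours) — total 26+17+9+21+11 = 84 hours.
Min-entry greedy (repeatedly take the single cheapest remaining cell) gives 111 hours, worse by 27.
Swapping Tango crew↔Sierra crew (Tango crew→Harbor site 36 hours, Sierra crew→South site 9 hours) adds 13.

Min total: 84 hours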